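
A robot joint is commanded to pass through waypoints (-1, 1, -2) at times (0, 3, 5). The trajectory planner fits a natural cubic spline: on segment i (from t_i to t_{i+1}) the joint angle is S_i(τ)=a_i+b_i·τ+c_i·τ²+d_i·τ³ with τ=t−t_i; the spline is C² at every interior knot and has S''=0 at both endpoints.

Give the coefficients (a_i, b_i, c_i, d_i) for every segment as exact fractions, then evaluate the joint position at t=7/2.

Δ: Δ0=2/3, Δ1=-3/2
row 1: diag=10, rhs=-13; c'=1/5, d'=-13/10
back: M1=-13/10
M: M0=0, M1=-13/10, M2=0
seg 0: a=-1, c=M0/2=0, d=(M1−M0)/(6·3)=-13/180, b=Δ0−h0·(2M0+M1)/6=79/60
seg 1: a=1, c=M1/2=-13/20, d=(M2−M1)/(6·2)=13/120, b=Δ1−h1·(2M1+M2)/6=-19/30
t_q=7/2 → seg 1, τ=1/2; S=1+-19/30·τ+-13/20·τ²+13/120·τ³=171/320

  seg 0: a=-1 b=79/60 c=0 d=-13/180
  seg 1: a=1 b=-19/30 c=-13/20 d=13/120
S(7/2) = 171/320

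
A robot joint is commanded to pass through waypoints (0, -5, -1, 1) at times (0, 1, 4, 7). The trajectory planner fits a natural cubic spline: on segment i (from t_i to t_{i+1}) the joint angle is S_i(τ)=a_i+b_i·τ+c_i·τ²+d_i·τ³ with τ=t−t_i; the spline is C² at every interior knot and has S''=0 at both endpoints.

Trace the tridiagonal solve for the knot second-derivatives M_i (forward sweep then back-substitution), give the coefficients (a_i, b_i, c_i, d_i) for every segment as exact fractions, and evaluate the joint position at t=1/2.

Δ: Δ0=-5, Δ1=4/3, Δ2=2/3
row 1: diag=8, rhs=38; c'=3/8, d'=19/4
row 2: denom=12−3·3/8=87/8; d'=(-4−3·19/4)/(87/8)=-146/87
back: M2=-146/87
back: M1=19/4−3/8·-146/87=156/29
M: M0=0, M1=156/29, M2=-146/87, M3=0
seg 0: a=0, c=M0/2=0, d=(M1−M0)/(6·1)=26/29, b=Δ0−h0·(2M0+M1)/6=-171/29
seg 1: a=-5, c=M1/2=78/29, d=(M2−M1)/(6·3)=-307/783, b=Δ1−h1·(2M1+M2)/6=-93/29
seg 2: a=-1, c=M2/2=-73/87, d=(M3−M2)/(6·3)=73/783, b=Δ2−h2·(2M2+M3)/6=68/29
t_q=1/2 → seg 0, τ=1/2; S=0+-171/29·τ+0·τ²+26/29·τ³=-329/116

  seg 0: a=0 b=-171/29 c=0 d=26/29
  seg 1: a=-5 b=-93/29 c=78/29 d=-307/783
  seg 2: a=-1 b=68/29 c=-73/87 d=73/783
S(1/2) = -329/116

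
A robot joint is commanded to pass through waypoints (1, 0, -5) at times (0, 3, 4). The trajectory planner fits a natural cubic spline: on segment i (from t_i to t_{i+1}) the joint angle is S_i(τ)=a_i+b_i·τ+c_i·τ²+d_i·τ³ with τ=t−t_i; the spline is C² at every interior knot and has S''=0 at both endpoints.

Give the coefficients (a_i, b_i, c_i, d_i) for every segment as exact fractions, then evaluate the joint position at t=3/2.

  seg 0: a=1 b=17/12 c=0 d=-7/36
  seg 1: a=0 b=-23/6 c=-7/4 d=7/12
S(3/2) = 79/32

Δ: Δ0=-1/3, Δ1=-5
row 1: diag=8, rhs=-28; c'=1/8, d'=-7/2
back: M1=-7/2
M: M0=0, M1=-7/2, M2=0
seg 0: a=1, c=M0/2=0, d=(M1−M0)/(6·3)=-7/36, b=Δ0−h0·(2M0+M1)/6=17/12
seg 1: a=0, c=M1/2=-7/4, d=(M2−M1)/(6·1)=7/12, b=Δ1−h1·(2M1+M2)/6=-23/6
t_q=3/2 → seg 0, τ=3/2; S=1+17/12·τ+0·τ²+-7/36·τ³=79/32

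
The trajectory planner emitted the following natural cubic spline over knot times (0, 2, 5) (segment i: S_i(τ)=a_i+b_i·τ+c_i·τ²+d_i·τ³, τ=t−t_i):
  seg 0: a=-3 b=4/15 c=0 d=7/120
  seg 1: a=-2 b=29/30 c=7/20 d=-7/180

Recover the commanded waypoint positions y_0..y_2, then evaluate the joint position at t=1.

y_0=-3 y_1=-2 y_2=3
S(1) = -107/40

y_0 = S_0(0) = a_0 = -3
y_1 = S_1(0) = a_1 = -2
y_2 = S_1(3) = 3
t_q=1 is in segment 0 (τ=1); S_0(τ)=-107/40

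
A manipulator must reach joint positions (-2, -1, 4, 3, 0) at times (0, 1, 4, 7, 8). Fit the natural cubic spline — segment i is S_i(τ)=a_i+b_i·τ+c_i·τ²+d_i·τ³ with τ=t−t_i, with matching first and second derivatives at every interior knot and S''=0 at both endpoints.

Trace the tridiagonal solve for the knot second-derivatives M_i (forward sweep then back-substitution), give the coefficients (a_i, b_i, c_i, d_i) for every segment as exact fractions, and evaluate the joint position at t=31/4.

Δ: Δ0=1, Δ1=5/3, Δ2=-1/3, Δ3=-3
row 1: diag=8, rhs=4; c'=3/8, d'=1/2
row 2: denom=12−3·3/8=87/8; d'=(-12−3·1/2)/(87/8)=-36/29
row 3: denom=8−3·8/29=208/29; d'=(-16−3·-36/29)/(208/29)=-89/52
back: M3=-89/52
back: M2=-36/29−8/29·-89/52=-10/13
back: M1=1/2−3/8·-10/13=41/52
M: M0=0, M1=41/52, M2=-10/13, M3=-89/52, M4=0
seg 0: a=-2, c=M0/2=0, d=(M1−M0)/(6·1)=41/312, b=Δ0−h0·(2M0+M1)/6=271/312
seg 1: a=-1, c=M1/2=41/104, d=(M2−M1)/(6·3)=-9/104, b=Δ1−h1·(2M1+M2)/6=197/156
seg 2: a=4, c=M2/2=-5/13, d=(M3−M2)/(6·3)=-49/936, b=Δ2−h2·(2M2+M3)/6=31/24
seg 3: a=3, c=M3/2=-89/104, d=(M4−M3)/(6·1)=89/312, b=Δ3−h3·(2M3+M4)/6=-379/156
t_q=31/4 → seg 3, τ=3/4; S=3+-379/156·τ+-89/104·τ²+89/312·τ³=5437/6656

  seg 0: a=-2 b=271/312 c=0 d=41/312
  seg 1: a=-1 b=197/156 c=41/104 d=-9/104
  seg 2: a=4 b=31/24 c=-5/13 d=-49/936
  seg 3: a=3 b=-379/156 c=-89/104 d=89/312
S(31/4) = 5437/6656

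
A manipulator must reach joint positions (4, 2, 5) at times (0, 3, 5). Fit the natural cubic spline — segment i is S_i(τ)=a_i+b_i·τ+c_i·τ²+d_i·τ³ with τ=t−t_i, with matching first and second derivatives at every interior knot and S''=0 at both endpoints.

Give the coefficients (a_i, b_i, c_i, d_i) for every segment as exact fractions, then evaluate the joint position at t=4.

  seg 0: a=4 b=-79/60 c=0 d=13/180
  seg 1: a=2 b=19/30 c=13/20 d=-13/120
S(4) = 127/40

Δ: Δ0=-2/3, Δ1=3/2
row 1: diag=10, rhs=13; c'=1/5, d'=13/10
back: M1=13/10
M: M0=0, M1=13/10, M2=0
seg 0: a=4, c=M0/2=0, d=(M1−M0)/(6·3)=13/180, b=Δ0−h0·(2M0+M1)/6=-79/60
seg 1: a=2, c=M1/2=13/20, d=(M2−M1)/(6·2)=-13/120, b=Δ1−h1·(2M1+M2)/6=19/30
t_q=4 → seg 1, τ=1; S=2+19/30·τ+13/20·τ²+-13/120·τ³=127/40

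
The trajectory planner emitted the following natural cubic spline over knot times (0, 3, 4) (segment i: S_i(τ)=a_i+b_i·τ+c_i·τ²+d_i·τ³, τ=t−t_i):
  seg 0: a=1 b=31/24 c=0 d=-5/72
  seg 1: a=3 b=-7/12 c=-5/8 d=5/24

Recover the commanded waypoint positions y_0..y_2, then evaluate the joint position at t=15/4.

y_0=1 y_1=3 y_2=2
S(15/4) = 1177/512

y_0 = S_0(0) = a_0 = 1
y_1 = S_1(0) = a_1 = 3
y_2 = S_1(1) = 2
t_q=15/4 is in segment 1 (τ=3/4); S_1(τ)=1177/512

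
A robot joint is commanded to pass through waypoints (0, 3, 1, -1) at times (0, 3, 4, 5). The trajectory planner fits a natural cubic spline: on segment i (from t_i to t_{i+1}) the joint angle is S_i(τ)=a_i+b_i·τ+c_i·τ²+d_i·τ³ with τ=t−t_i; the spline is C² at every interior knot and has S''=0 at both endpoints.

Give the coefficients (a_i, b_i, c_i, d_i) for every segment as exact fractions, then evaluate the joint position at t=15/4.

  seg 0: a=0 b=67/31 c=0 d=-4/31
  seg 1: a=3 b=-41/31 c=-36/31 d=15/31
  seg 2: a=1 b=-68/31 c=9/31 d=-3/31
S(15/4) = 3093/1984

Δ: Δ0=1, Δ1=-2, Δ2=-2
row 1: diag=8, rhs=-18; c'=1/8, d'=-9/4
row 2: denom=4−1·1/8=31/8; d'=(0−1·-9/4)/(31/8)=18/31
back: M2=18/31
back: M1=-9/4−1/8·18/31=-72/31
M: M0=0, M1=-72/31, M2=18/31, M3=0
seg 0: a=0, c=M0/2=0, d=(M1−M0)/(6·3)=-4/31, b=Δ0−h0·(2M0+M1)/6=67/31
seg 1: a=3, c=M1/2=-36/31, d=(M2−M1)/(6·1)=15/31, b=Δ1−h1·(2M1+M2)/6=-41/31
seg 2: a=1, c=M2/2=9/31, d=(M3−M2)/(6·1)=-3/31, b=Δ2−h2·(2M2+M3)/6=-68/31
t_q=15/4 → seg 1, τ=3/4; S=3+-41/31·τ+-36/31·τ²+15/31·τ³=3093/1984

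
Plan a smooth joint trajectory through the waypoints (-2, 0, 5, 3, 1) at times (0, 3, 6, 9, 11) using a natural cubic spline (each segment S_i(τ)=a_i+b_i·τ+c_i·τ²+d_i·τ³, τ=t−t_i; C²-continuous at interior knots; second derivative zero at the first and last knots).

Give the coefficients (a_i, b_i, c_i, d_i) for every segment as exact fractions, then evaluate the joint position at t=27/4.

Δ: Δ0=2/3, Δ1=5/3, Δ2=-2/3, Δ3=-1
row 1: diag=12, rhs=6; c'=1/4, d'=1/2
row 2: denom=12−3·1/4=45/4; d'=(-14−3·1/2)/(45/4)=-62/45
row 3: denom=10−3·4/15=46/5; d'=(-2−3·-62/45)/(46/5)=16/69
back: M3=16/69
back: M2=-62/45−4/15·16/69=-298/207
back: M1=1/2−1/4·-298/207=178/207
M: M0=0, M1=178/207, M2=-298/207, M3=16/69, M4=0
seg 0: a=-2, c=M0/2=0, d=(M1−M0)/(6·3)=89/1863, b=Δ0−h0·(2M0+M1)/6=49/207
seg 1: a=0, c=M1/2=89/207, d=(M2−M1)/(6·3)=-238/1863, b=Δ1−h1·(2M1+M2)/6=316/207
seg 2: a=5, c=M2/2=-149/207, d=(M3−M2)/(6·3)=173/1863, b=Δ2−h2·(2M2+M3)/6=136/207
seg 3: a=3, c=M3/2=8/69, d=(M4−M3)/(6·2)=-4/207, b=Δ3−h3·(2M3+M4)/6=-239/207
t_q=27/4 → seg 2, τ=3/4; S=5+136/207·τ+-149/207·τ²+173/1863·τ³=7547/1472

  seg 0: a=-2 b=49/207 c=0 d=89/1863
  seg 1: a=0 b=316/207 c=89/207 d=-238/1863
  seg 2: a=5 b=136/207 c=-149/207 d=173/1863
  seg 3: a=3 b=-239/207 c=8/69 d=-4/207
S(27/4) = 7547/1472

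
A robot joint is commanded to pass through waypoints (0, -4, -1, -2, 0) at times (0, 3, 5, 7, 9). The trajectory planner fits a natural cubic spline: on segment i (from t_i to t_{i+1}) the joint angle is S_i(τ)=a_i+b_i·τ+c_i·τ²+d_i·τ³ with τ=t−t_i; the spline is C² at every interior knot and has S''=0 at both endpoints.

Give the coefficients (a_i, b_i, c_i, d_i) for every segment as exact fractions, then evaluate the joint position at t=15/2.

Δ: Δ0=-4/3, Δ1=3/2, Δ2=-1/2, Δ3=1
row 1: diag=10, rhs=17; c'=1/5, d'=17/10
row 2: denom=8−2·1/5=38/5; d'=(-12−2·17/10)/(38/5)=-77/38
row 3: denom=8−2·5/19=142/19; d'=(9−2·-77/38)/(142/19)=124/71
back: M3=124/71
back: M2=-77/38−5/19·124/71=-353/142
back: M1=17/10−1/5·-353/142=156/71
M: M0=0, M1=156/71, M2=-353/142, M3=124/71, M4=0
seg 0: a=0, c=M0/2=0, d=(M1−M0)/(6·3)=26/213, b=Δ0−h0·(2M0+M1)/6=-518/213
seg 1: a=-4, c=M1/2=78/71, d=(M2−M1)/(6·2)=-665/1704, b=Δ1−h1·(2M1+M2)/6=184/213
seg 2: a=-1, c=M2/2=-353/284, d=(M3−M2)/(6·2)=601/1704, b=Δ2−h2·(2M2+M3)/6=245/426
seg 3: a=-2, c=M3/2=62/71, d=(M4−M3)/(6·2)=-31/213, b=Δ3−h3·(2M3+M4)/6=-35/213
t_q=15/2 → seg 3, τ=1/2; S=-2+-35/213·τ+62/71·τ²+-31/213·τ³=-1069/568

  seg 0: a=0 b=-518/213 c=0 d=26/213
  seg 1: a=-4 b=184/213 c=78/71 d=-665/1704
  seg 2: a=-1 b=245/426 c=-353/284 d=601/1704
  seg 3: a=-2 b=-35/213 c=62/71 d=-31/213
S(15/2) = -1069/568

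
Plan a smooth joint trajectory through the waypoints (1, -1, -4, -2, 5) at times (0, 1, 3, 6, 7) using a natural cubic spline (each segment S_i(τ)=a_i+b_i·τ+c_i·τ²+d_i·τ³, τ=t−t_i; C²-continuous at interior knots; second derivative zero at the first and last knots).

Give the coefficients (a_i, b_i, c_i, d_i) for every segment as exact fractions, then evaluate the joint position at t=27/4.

  seg 0: a=1 b=-4961/2364 c=0 d=233/2364
  seg 1: a=-1 b=-2131/1182 c=233/788 d=-341/4728
  seg 2: a=-4 b=-878/591 c=-27/197 d=505/1773
  seg 3: a=-2 b=3181/591 c=478/197 d=-478/591
S(27/4) = 19293/6304

Δ: Δ0=-2, Δ1=-3/2, Δ2=2/3, Δ3=7
row 1: diag=6, rhs=3; c'=1/3, d'=1/2
row 2: denom=10−2·1/3=28/3; d'=(13−2·1/2)/(28/3)=9/7
row 3: denom=8−3·9/28=197/28; d'=(38−3·9/7)/(197/28)=956/197
back: M3=956/197
back: M2=9/7−9/28·956/197=-54/197
back: M1=1/2−1/3·-54/197=233/394
M: M0=0, M1=233/394, M2=-54/197, M3=956/197, M4=0
seg 0: a=1, c=M0/2=0, d=(M1−M0)/(6·1)=233/2364, b=Δ0−h0·(2M0+M1)/6=-4961/2364
seg 1: a=-1, c=M1/2=233/788, d=(M2−M1)/(6·2)=-341/4728, b=Δ1−h1·(2M1+M2)/6=-2131/1182
seg 2: a=-4, c=M2/2=-27/197, d=(M3−M2)/(6·3)=505/1773, b=Δ2−h2·(2M2+M3)/6=-878/591
seg 3: a=-2, c=M3/2=478/197, d=(M4−M3)/(6·1)=-478/591, b=Δ3−h3·(2M3+M4)/6=3181/591
t_q=27/4 → seg 3, τ=3/4; S=-2+3181/591·τ+478/197·τ²+-478/591·τ³=19293/6304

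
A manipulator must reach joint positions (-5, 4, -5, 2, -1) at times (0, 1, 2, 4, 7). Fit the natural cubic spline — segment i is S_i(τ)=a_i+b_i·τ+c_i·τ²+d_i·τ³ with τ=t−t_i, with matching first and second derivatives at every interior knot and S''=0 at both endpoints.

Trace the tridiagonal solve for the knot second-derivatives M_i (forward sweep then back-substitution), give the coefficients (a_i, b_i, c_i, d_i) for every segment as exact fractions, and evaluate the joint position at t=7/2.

  seg 0: a=-5 b=1534/107 c=0 d=-571/107
  seg 1: a=4 b=-179/107 c=-1713/107 d=929/107
  seg 2: a=-5 b=-818/107 c=1074/107 d=-1911/856
  seg 3: a=2 b=1223/214 c=-1437/428 d=479/1284
S(7/2) = -9709/6848

Δ: Δ0=9, Δ1=-9, Δ2=7/2, Δ3=-1
row 1: diag=4, rhs=-108; c'=1/4, d'=-27
row 2: denom=6−1·1/4=23/4; d'=(75−1·-27)/(23/4)=408/23
row 3: denom=10−2·8/23=214/23; d'=(-27−2·408/23)/(214/23)=-1437/214
back: M3=-1437/214
back: M2=408/23−8/23·-1437/214=2148/107
back: M1=-27−1/4·2148/107=-3426/107
M: M0=0, M1=-3426/107, M2=2148/107, M3=-1437/214, M4=0
seg 0: a=-5, c=M0/2=0, d=(M1−M0)/(6·1)=-571/107, b=Δ0−h0·(2M0+M1)/6=1534/107
seg 1: a=4, c=M1/2=-1713/107, d=(M2−M1)/(6·1)=929/107, b=Δ1−h1·(2M1+M2)/6=-179/107
seg 2: a=-5, c=M2/2=1074/107, d=(M3−M2)/(6·2)=-1911/856, b=Δ2−h2·(2M2+M3)/6=-818/107
seg 3: a=2, c=M3/2=-1437/428, d=(M4−M3)/(6·3)=479/1284, b=Δ3−h3·(2M3+M4)/6=1223/214
t_q=7/2 → seg 2, τ=3/2; S=-5+-818/107·τ+1074/107·τ²+-1911/856·τ³=-9709/6848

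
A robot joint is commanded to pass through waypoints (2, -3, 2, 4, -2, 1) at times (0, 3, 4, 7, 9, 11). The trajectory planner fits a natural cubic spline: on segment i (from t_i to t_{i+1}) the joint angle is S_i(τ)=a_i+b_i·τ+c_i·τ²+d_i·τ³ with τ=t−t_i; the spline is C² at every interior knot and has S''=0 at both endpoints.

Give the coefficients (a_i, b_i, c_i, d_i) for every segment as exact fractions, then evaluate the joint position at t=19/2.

  seg 0: a=2 b=-18383/4212 c=0 d=11363/37908
  seg 1: a=-3 b=7853/2106 c=11363/4212 d=-2003/1404
  seg 2: a=2 b=20405/4212 c=-1666/1053 d=2395/37908
  seg 3: a=4 b=-6197/2106 c=-1423/1404 d=1037/2106
  seg 4: a=-2 b=-2291/2106 c=2725/1404 d=-2725/8424
S(19/2) = -47155/22464

Δ: Δ0=-5/3, Δ1=5, Δ2=2/3, Δ3=-3, Δ4=3/2
row 1: diag=8, rhs=40; c'=1/8, d'=5
row 2: denom=8−1·1/8=63/8; d'=(-26−1·5)/(63/8)=-248/63
row 3: denom=10−3·8/21=62/7; d'=(-22−3·-248/63)/(62/7)=-107/93
row 4: denom=8−2·7/31=234/31; d'=(27−2·-107/93)/(234/31)=2725/702
back: M4=2725/702
back: M3=-107/93−7/31·2725/702=-1423/702
back: M2=-248/63−8/21·-1423/702=-3332/1053
back: M1=5−1/8·-3332/1053=11363/2106
M: M0=0, M1=11363/2106, M2=-3332/1053, M3=-1423/702, M4=2725/702, M5=0
seg 0: a=2, c=M0/2=0, d=(M1−M0)/(6·3)=11363/37908, b=Δ0−h0·(2M0+M1)/6=-18383/4212
seg 1: a=-3, c=M1/2=11363/4212, d=(M2−M1)/(6·1)=-2003/1404, b=Δ1−h1·(2M1+M2)/6=7853/2106
seg 2: a=2, c=M2/2=-1666/1053, d=(M3−M2)/(6·3)=2395/37908, b=Δ2−h2·(2M2+M3)/6=20405/4212
seg 3: a=4, c=M3/2=-1423/1404, d=(M4−M3)/(6·2)=1037/2106, b=Δ3−h3·(2M3+M4)/6=-6197/2106
seg 4: a=-2, c=M4/2=2725/1404, d=(M5−M4)/(6·2)=-2725/8424, b=Δ4−h4·(2M4+M5)/6=-2291/2106
t_q=19/2 → seg 4, τ=1/2; S=-2+-2291/2106·τ+2725/1404·τ²+-2725/8424·τ³=-47155/22464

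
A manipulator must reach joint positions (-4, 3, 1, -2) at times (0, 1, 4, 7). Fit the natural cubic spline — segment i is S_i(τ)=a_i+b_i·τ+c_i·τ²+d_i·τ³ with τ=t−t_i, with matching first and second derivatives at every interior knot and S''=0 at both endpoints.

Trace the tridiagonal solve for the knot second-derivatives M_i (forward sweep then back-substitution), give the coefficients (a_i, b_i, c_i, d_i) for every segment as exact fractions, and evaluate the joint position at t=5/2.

  seg 0: a=-4 b=700/87 c=0 d=-91/87
  seg 1: a=3 b=427/87 c=-91/29 d=334/783
  seg 2: a=1 b=-209/87 c=61/87 d=-61/783
S(5/2) = 275/58

Δ: Δ0=7, Δ1=-2/3, Δ2=-1
row 1: diag=8, rhs=-46; c'=3/8, d'=-23/4
row 2: denom=12−3·3/8=87/8; d'=(-2−3·-23/4)/(87/8)=122/87
back: M2=122/87
back: M1=-23/4−3/8·122/87=-182/29
M: M0=0, M1=-182/29, M2=122/87, M3=0
seg 0: a=-4, c=M0/2=0, d=(M1−M0)/(6·1)=-91/87, b=Δ0−h0·(2M0+M1)/6=700/87
seg 1: a=3, c=M1/2=-91/29, d=(M2−M1)/(6·3)=334/783, b=Δ1−h1·(2M1+M2)/6=427/87
seg 2: a=1, c=M2/2=61/87, d=(M3−M2)/(6·3)=-61/783, b=Δ2−h2·(2M2+M3)/6=-209/87
t_q=5/2 → seg 1, τ=3/2; S=3+427/87·τ+-91/29·τ²+334/783·τ³=275/58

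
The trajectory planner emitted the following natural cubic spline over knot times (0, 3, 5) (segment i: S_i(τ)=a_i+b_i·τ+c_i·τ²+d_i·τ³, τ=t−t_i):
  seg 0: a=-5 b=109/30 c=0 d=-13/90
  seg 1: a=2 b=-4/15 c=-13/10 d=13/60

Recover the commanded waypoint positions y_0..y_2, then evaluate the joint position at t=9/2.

y_0=-5 y_1=2 y_2=-2
S(9/2) = -19/32

y_0 = S_0(0) = a_0 = -5
y_1 = S_1(0) = a_1 = 2
y_2 = S_1(2) = -2
t_q=9/2 is in segment 1 (τ=3/2); S_1(τ)=-19/32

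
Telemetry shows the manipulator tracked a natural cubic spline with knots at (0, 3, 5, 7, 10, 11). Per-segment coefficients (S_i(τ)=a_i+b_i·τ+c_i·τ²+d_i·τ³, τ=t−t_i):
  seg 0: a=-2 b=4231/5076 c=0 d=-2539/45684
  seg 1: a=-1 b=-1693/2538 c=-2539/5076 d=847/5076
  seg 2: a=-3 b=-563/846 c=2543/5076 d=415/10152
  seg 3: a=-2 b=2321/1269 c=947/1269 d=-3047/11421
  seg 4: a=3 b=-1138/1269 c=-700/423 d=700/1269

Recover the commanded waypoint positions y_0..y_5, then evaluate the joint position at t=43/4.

y_0=-2 y_1=-1 y_2=-3 y_3=-2 y_4=3 y_5=1
S(43/4) = 11027/6768

y_0 = S_0(0) = a_0 = -2
y_1 = S_1(0) = a_1 = -1
y_2 = S_2(0) = a_2 = -3
y_3 = S_3(0) = a_3 = -2
y_4 = S_4(0) = a_4 = 3
y_5 = S_4(1) = 1
t_q=43/4 is in segment 4 (τ=3/4); S_4(τ)=11027/6768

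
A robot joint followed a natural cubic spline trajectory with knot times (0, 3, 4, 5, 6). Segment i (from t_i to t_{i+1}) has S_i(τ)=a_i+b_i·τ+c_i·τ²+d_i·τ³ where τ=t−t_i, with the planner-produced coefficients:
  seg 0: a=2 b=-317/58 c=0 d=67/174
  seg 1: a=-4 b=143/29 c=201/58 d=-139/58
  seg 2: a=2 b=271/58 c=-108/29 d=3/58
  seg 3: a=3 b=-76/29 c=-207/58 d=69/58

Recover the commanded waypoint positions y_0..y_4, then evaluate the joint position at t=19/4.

y_0=2 y_1=-4 y_2=2 y_3=3 y_4=-2
S(19/4) = 12737/3712

y_0 = S_0(0) = a_0 = 2
y_1 = S_1(0) = a_1 = -4
y_2 = S_2(0) = a_2 = 2
y_3 = S_3(0) = a_3 = 3
y_4 = S_3(1) = -2
t_q=19/4 is in segment 2 (τ=3/4); S_2(τ)=12737/3712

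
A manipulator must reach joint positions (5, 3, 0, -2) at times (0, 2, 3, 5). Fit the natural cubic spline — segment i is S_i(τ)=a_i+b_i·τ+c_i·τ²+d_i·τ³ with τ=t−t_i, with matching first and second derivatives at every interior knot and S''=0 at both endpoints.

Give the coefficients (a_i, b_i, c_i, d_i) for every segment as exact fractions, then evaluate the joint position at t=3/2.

Δ: Δ0=-1, Δ1=-3, Δ2=-1
row 1: diag=6, rhs=-12; c'=1/6, d'=-2
row 2: denom=6−1·1/6=35/6; d'=(12−1·-2)/(35/6)=12/5
back: M2=12/5
back: M1=-2−1/6·12/5=-12/5
M: M0=0, M1=-12/5, M2=12/5, M3=0
seg 0: a=5, c=M0/2=0, d=(M1−M0)/(6·2)=-1/5, b=Δ0−h0·(2M0+M1)/6=-1/5
seg 1: a=3, c=M1/2=-6/5, d=(M2−M1)/(6·1)=4/5, b=Δ1−h1·(2M1+M2)/6=-13/5
seg 2: a=0, c=M2/2=6/5, d=(M3−M2)/(6·2)=-1/5, b=Δ2−h2·(2M2+M3)/6=-13/5
t_q=3/2 → seg 0, τ=3/2; S=5+-1/5·τ+0·τ²+-1/5·τ³=161/40

  seg 0: a=5 b=-1/5 c=0 d=-1/5
  seg 1: a=3 b=-13/5 c=-6/5 d=4/5
  seg 2: a=0 b=-13/5 c=6/5 d=-1/5
S(3/2) = 161/40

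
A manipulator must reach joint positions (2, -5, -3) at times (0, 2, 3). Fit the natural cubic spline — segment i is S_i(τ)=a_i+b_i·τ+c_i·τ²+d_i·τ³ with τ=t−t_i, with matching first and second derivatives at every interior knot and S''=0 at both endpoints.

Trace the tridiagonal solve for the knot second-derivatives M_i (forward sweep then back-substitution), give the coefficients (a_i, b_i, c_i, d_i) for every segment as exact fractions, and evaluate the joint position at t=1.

  seg 0: a=2 b=-16/3 c=0 d=11/24
  seg 1: a=-5 b=1/6 c=11/4 d=-11/12
S(1) = -23/8

Δ: Δ0=-7/2, Δ1=2
row 1: diag=6, rhs=33; c'=1/6, d'=11/2
back: M1=11/2
M: M0=0, M1=11/2, M2=0
seg 0: a=2, c=M0/2=0, d=(M1−M0)/(6·2)=11/24, b=Δ0−h0·(2M0+M1)/6=-16/3
seg 1: a=-5, c=M1/2=11/4, d=(M2−M1)/(6·1)=-11/12, b=Δ1−h1·(2M1+M2)/6=1/6
t_q=1 → seg 0, τ=1; S=2+-16/3·τ+0·τ²+11/24·τ³=-23/8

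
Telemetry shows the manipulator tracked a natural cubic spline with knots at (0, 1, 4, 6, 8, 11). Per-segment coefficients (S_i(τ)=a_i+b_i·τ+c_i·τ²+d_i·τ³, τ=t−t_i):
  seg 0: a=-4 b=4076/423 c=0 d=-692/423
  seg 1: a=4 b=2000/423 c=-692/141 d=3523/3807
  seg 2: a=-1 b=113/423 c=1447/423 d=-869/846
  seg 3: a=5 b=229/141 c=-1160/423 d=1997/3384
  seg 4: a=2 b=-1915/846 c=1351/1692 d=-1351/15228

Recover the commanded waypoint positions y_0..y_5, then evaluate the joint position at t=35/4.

y_0 = S_0(0) = a_0 = -4
y_1 = S_1(0) = a_1 = 4
y_2 = S_2(0) = a_2 = -1
y_3 = S_3(0) = a_3 = 5
y_4 = S_4(0) = a_4 = 2
y_5 = S_4(3) = 0
t_q=35/4 is in segment 4 (τ=3/4); S_4(τ)=8591/12032

y_0=-4 y_1=4 y_2=-1 y_3=5 y_4=2 y_5=0
S(35/4) = 8591/12032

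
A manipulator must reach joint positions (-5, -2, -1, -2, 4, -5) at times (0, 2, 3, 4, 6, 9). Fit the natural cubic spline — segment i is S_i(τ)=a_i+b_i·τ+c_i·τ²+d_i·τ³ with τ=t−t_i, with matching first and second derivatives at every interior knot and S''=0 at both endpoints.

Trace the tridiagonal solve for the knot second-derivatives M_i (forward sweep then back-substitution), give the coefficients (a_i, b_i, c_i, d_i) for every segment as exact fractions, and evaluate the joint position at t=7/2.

Δ: Δ0=3/2, Δ1=1, Δ2=-1, Δ3=3, Δ4=-3
row 1: diag=6, rhs=-3; c'=1/6, d'=-1/2
row 2: denom=4−1·1/6=23/6; d'=(-12−1·-1/2)/(23/6)=-3
row 3: denom=6−1·6/23=132/23; d'=(24−1·-3)/(132/23)=207/44
row 4: denom=10−2·23/66=307/33; d'=(-36−2·207/44)/(307/33)=-2997/614
back: M4=-2997/614
back: M3=207/44−23/66·-2997/614=3933/614
back: M2=-3−6/23·3933/614=-1434/307
back: M1=-1/2−1/6·-1434/307=171/614
M: M0=0, M1=171/614, M2=-1434/307, M3=3933/614, M4=-2997/614, M5=0
seg 0: a=-5, c=M0/2=0, d=(M1−M0)/(6·2)=57/2456, b=Δ0−h0·(2M0+M1)/6=432/307
seg 1: a=-2, c=M1/2=171/1228, d=(M2−M1)/(6·1)=-1013/1228, b=Δ1−h1·(2M1+M2)/6=1035/614
seg 2: a=-1, c=M2/2=-717/307, d=(M3−M2)/(6·1)=2267/1228, b=Δ2−h2·(2M2+M3)/6=-627/1228
seg 3: a=-2, c=M3/2=3933/1228, d=(M4−M3)/(6·2)=-1155/1228, b=Δ3−h3·(2M3+M4)/6=219/614
seg 4: a=4, c=M4/2=-2997/1228, d=(M5−M4)/(6·3)=333/1228, b=Δ4−h4·(2M4+M5)/6=1155/614
t_q=7/2 → seg 2, τ=1/2; S=-1+-627/1228·τ+-717/307·τ²+2267/1228·τ³=-15801/9824

  seg 0: a=-5 b=432/307 c=0 d=57/2456
  seg 1: a=-2 b=1035/614 c=171/1228 d=-1013/1228
  seg 2: a=-1 b=-627/1228 c=-717/307 d=2267/1228
  seg 3: a=-2 b=219/614 c=3933/1228 d=-1155/1228
  seg 4: a=4 b=1155/614 c=-2997/1228 d=333/1228
S(7/2) = -15801/9824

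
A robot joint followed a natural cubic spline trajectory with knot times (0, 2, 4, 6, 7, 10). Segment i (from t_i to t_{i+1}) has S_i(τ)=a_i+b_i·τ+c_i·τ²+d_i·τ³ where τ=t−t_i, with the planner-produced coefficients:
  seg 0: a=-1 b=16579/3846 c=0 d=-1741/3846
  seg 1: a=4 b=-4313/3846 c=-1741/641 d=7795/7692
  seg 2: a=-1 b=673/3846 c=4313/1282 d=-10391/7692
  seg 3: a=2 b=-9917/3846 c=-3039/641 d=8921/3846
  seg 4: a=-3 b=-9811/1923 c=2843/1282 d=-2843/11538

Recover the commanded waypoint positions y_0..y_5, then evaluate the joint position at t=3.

y_0 = S_0(0) = a_0 = -1
y_1 = S_1(0) = a_1 = 4
y_2 = S_2(0) = a_2 = -1
y_3 = S_3(0) = a_3 = 2
y_4 = S_4(0) = a_4 = -3
y_5 = S_4(3) = -5
t_q=3 is in segment 1 (τ=1); S_1(τ)=3015/2564

y_0=-1 y_1=4 y_2=-1 y_3=2 y_4=-3 y_5=-5
S(3) = 3015/2564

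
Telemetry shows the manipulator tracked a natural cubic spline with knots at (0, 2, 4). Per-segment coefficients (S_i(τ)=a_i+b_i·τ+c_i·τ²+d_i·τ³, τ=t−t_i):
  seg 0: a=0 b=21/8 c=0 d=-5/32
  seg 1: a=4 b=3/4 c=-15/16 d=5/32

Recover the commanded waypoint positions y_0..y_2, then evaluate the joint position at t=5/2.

y_0=0 y_1=4 y_2=3
S(5/2) = 1065/256

y_0 = S_0(0) = a_0 = 0
y_1 = S_1(0) = a_1 = 4
y_2 = S_1(2) = 3
t_q=5/2 is in segment 1 (τ=1/2); S_1(τ)=1065/256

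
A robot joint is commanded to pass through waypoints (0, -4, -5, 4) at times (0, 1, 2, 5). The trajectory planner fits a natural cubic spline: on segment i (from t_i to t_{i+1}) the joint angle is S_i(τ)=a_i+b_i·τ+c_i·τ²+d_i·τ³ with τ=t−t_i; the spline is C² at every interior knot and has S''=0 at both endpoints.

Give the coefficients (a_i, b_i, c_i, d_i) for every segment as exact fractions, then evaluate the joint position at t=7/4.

  seg 0: a=0 b=-144/31 c=0 d=20/31
  seg 1: a=-4 b=-84/31 c=60/31 d=-7/31
  seg 2: a=-5 b=15/31 c=39/31 d=-13/93
S(7/4) = -9997/1984

Δ: Δ0=-4, Δ1=-1, Δ2=3
row 1: diag=4, rhs=18; c'=1/4, d'=9/2
row 2: denom=8−1·1/4=31/4; d'=(24−1·9/2)/(31/4)=78/31
back: M2=78/31
back: M1=9/2−1/4·78/31=120/31
M: M0=0, M1=120/31, M2=78/31, M3=0
seg 0: a=0, c=M0/2=0, d=(M1−M0)/(6·1)=20/31, b=Δ0−h0·(2M0+M1)/6=-144/31
seg 1: a=-4, c=M1/2=60/31, d=(M2−M1)/(6·1)=-7/31, b=Δ1−h1·(2M1+M2)/6=-84/31
seg 2: a=-5, c=M2/2=39/31, d=(M3−M2)/(6·3)=-13/93, b=Δ2−h2·(2M2+M3)/6=15/31
t_q=7/4 → seg 1, τ=3/4; S=-4+-84/31·τ+60/31·τ²+-7/31·τ³=-9997/1984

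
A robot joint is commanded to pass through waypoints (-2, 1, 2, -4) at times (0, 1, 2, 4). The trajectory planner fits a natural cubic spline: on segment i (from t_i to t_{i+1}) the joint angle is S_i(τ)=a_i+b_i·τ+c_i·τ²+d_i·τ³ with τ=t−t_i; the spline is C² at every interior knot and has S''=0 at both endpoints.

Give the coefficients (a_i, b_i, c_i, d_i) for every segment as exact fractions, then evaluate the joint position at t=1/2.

  seg 0: a=-2 b=77/23 c=0 d=-8/23
  seg 1: a=1 b=53/23 c=-24/23 d=-6/23
  seg 2: a=2 b=-13/23 c=-42/23 d=7/23
S(1/2) = -17/46

Δ: Δ0=3, Δ1=1, Δ2=-3
row 1: diag=4, rhs=-12; c'=1/4, d'=-3
row 2: denom=6−1·1/4=23/4; d'=(-24−1·-3)/(23/4)=-84/23
back: M2=-84/23
back: M1=-3−1/4·-84/23=-48/23
M: M0=0, M1=-48/23, M2=-84/23, M3=0
seg 0: a=-2, c=M0/2=0, d=(M1−M0)/(6·1)=-8/23, b=Δ0−h0·(2M0+M1)/6=77/23
seg 1: a=1, c=M1/2=-24/23, d=(M2−M1)/(6·1)=-6/23, b=Δ1−h1·(2M1+M2)/6=53/23
seg 2: a=2, c=M2/2=-42/23, d=(M3−M2)/(6·2)=7/23, b=Δ2−h2·(2M2+M3)/6=-13/23
t_q=1/2 → seg 0, τ=1/2; S=-2+77/23·τ+0·τ²+-8/23·τ³=-17/46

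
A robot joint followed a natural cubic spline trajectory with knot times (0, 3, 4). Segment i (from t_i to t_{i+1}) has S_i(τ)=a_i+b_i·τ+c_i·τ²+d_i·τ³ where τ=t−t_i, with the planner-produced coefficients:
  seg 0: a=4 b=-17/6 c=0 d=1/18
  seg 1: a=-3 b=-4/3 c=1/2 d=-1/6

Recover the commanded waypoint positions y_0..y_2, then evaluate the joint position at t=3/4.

y_0 = S_0(0) = a_0 = 4
y_1 = S_1(0) = a_1 = -3
y_2 = S_1(1) = -4
t_q=3/4 is in segment 0 (τ=3/4); S_0(τ)=243/128

y_0=4 y_1=-3 y_2=-4
S(3/4) = 243/128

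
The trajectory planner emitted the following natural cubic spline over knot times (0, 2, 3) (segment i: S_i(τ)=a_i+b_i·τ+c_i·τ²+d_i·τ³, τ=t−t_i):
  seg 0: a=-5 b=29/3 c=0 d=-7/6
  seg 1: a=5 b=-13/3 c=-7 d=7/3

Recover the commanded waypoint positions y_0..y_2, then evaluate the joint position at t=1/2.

y_0=-5 y_1=5 y_2=-4
S(1/2) = -5/16

y_0 = S_0(0) = a_0 = -5
y_1 = S_1(0) = a_1 = 5
y_2 = S_1(1) = -4
t_q=1/2 is in segment 0 (τ=1/2); S_0(τ)=-5/16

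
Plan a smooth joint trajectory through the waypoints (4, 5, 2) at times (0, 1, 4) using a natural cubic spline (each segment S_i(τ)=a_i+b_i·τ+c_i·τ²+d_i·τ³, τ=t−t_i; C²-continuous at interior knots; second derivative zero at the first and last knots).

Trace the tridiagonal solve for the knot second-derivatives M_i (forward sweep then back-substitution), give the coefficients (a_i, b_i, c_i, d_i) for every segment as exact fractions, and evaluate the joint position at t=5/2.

  seg 0: a=4 b=5/4 c=0 d=-1/4
  seg 1: a=5 b=1/2 c=-3/4 d=1/12
S(5/2) = 139/32

Δ: Δ0=1, Δ1=-1
row 1: diag=8, rhs=-12; c'=3/8, d'=-3/2
back: M1=-3/2
M: M0=0, M1=-3/2, M2=0
seg 0: a=4, c=M0/2=0, d=(M1−M0)/(6·1)=-1/4, b=Δ0−h0·(2M0+M1)/6=5/4
seg 1: a=5, c=M1/2=-3/4, d=(M2−M1)/(6·3)=1/12, b=Δ1−h1·(2M1+M2)/6=1/2
t_q=5/2 → seg 1, τ=3/2; S=5+1/2·τ+-3/4·τ²+1/12·τ³=139/32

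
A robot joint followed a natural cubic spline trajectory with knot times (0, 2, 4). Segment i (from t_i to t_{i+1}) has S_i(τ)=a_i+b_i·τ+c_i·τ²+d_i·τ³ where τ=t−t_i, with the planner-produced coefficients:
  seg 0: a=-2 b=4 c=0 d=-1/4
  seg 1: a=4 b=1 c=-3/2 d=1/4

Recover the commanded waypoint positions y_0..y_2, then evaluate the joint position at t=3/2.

y_0=-2 y_1=4 y_2=2
S(3/2) = 101/32

y_0 = S_0(0) = a_0 = -2
y_1 = S_1(0) = a_1 = 4
y_2 = S_1(2) = 2
t_q=3/2 is in segment 0 (τ=3/2); S_0(τ)=101/32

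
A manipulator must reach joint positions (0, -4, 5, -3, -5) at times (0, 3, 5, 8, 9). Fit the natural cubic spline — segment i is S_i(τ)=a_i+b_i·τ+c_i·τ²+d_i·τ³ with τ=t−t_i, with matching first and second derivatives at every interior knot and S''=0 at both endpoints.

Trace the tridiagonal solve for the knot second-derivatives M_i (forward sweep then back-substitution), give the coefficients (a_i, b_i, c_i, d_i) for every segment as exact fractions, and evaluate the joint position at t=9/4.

Δ: Δ0=-4/3, Δ1=9/2, Δ2=-8/3, Δ3=-2
row 1: diag=10, rhs=35; c'=1/5, d'=7/2
row 2: denom=10−2·1/5=48/5; d'=(-43−2·7/2)/(48/5)=-125/24
row 3: denom=8−3·5/16=113/16; d'=(4−3·-125/24)/(113/16)=314/113
back: M3=314/113
back: M2=-125/24−5/16·314/113=-2060/339
back: M1=7/2−1/5·-2060/339=3197/678
M: M0=0, M1=3197/678, M2=-2060/339, M3=314/113, M4=0
seg 0: a=0, c=M0/2=0, d=(M1−M0)/(6·3)=3197/12204, b=Δ0−h0·(2M0+M1)/6=-5005/1356
seg 1: a=-4, c=M1/2=3197/1356, d=(M2−M1)/(6·2)=-813/904, b=Δ1−h1·(2M1+M2)/6=2293/678
seg 2: a=5, c=M2/2=-1030/339, d=(M3−M2)/(6·3)=1501/3051, b=Δ2−h2·(2M2+M3)/6=685/339
seg 3: a=-3, c=M3/2=157/113, d=(M4−M3)/(6·1)=-157/339, b=Δ3−h3·(2M3+M4)/6=-992/339
t_q=9/4 → seg 0, τ=9/4; S=0+-5005/1356·τ+0·τ²+3197/12204·τ³=-153921/28928

  seg 0: a=0 b=-5005/1356 c=0 d=3197/12204
  seg 1: a=-4 b=2293/678 c=3197/1356 d=-813/904
  seg 2: a=5 b=685/339 c=-1030/339 d=1501/3051
  seg 3: a=-3 b=-992/339 c=157/113 d=-157/339
S(9/4) = -153921/28928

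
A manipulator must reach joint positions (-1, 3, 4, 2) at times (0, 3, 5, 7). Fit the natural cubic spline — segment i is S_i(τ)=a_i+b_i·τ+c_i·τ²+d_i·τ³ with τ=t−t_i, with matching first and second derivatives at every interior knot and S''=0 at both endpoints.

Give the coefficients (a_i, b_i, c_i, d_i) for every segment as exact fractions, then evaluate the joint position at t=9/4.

Δ: Δ0=4/3, Δ1=1/2, Δ2=-1
row 1: diag=10, rhs=-5; c'=1/5, d'=-1/2
row 2: denom=8−2·1/5=38/5; d'=(-9−2·-1/2)/(38/5)=-20/19
back: M2=-20/19
back: M1=-1/2−1/5·-20/19=-11/38
M: M0=0, M1=-11/38, M2=-20/19, M3=0
seg 0: a=-1, c=M0/2=0, d=(M1−M0)/(6·3)=-11/684, b=Δ0−h0·(2M0+M1)/6=337/228
seg 1: a=3, c=M1/2=-11/76, d=(M2−M1)/(6·2)=-29/456, b=Δ1−h1·(2M1+M2)/6=119/114
seg 2: a=4, c=M2/2=-10/19, d=(M3−M2)/(6·2)=5/57, b=Δ2−h2·(2M2+M3)/6=-17/57
t_q=9/4 → seg 0, τ=9/4; S=-1+337/228·τ+0·τ²+-11/684·τ³=10421/4864

  seg 0: a=-1 b=337/228 c=0 d=-11/684
  seg 1: a=3 b=119/114 c=-11/76 d=-29/456
  seg 2: a=4 b=-17/57 c=-10/19 d=5/57
S(9/4) = 10421/4864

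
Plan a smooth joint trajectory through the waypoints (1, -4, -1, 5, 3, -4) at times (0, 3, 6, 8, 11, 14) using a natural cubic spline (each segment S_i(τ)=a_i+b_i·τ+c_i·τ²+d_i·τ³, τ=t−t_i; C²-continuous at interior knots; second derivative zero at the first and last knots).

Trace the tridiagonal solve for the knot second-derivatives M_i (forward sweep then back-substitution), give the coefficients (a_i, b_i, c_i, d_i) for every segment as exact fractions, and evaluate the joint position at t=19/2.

Δ: Δ0=-5/3, Δ1=1, Δ2=3, Δ3=-2/3, Δ4=-7/3
row 1: diag=12, rhs=16; c'=1/4, d'=4/3
row 2: denom=10−3·1/4=37/4; d'=(12−3·4/3)/(37/4)=32/37
row 3: denom=10−2·8/37=354/37; d'=(-22−2·32/37)/(354/37)=-439/177
row 4: denom=12−3·37/118=1305/118; d'=(-10−3·-439/177)/(1305/118)=-302/1305
back: M4=-302/1305
back: M3=-439/177−37/118·-302/1305=-3142/1305
back: M2=32/37−8/37·-3142/1305=1808/1305
back: M1=4/3−1/4·1808/1305=1288/1305
M: M0=0, M1=1288/1305, M2=1808/1305, M3=-3142/1305, M4=-302/1305, M5=0
seg 0: a=1, c=M0/2=0, d=(M1−M0)/(6·3)=644/11745, b=Δ0−h0·(2M0+M1)/6=-2819/1305
seg 1: a=-4, c=M1/2=644/1305, d=(M2−M1)/(6·3)=52/2349, b=Δ1−h1·(2M1+M2)/6=-887/1305
seg 2: a=-1, c=M2/2=904/1305, d=(M3−M2)/(6·2)=-55/174, b=Δ2−h2·(2M2+M3)/6=3757/1305
seg 3: a=5, c=M3/2=-1571/1305, d=(M4−M3)/(6·3)=284/2349, b=Δ3−h3·(2M3+M4)/6=2423/1305
seg 4: a=3, c=M4/2=-151/1305, d=(M5−M4)/(6·3)=151/11745, b=Δ4−h4·(2M4+M5)/6=-2743/1305
t_q=19/2 → seg 3, τ=3/2; S=5+2423/1305·τ+-1571/1305·τ²+284/2349·τ³=3181/580

  seg 0: a=1 b=-2819/1305 c=0 d=644/11745
  seg 1: a=-4 b=-887/1305 c=644/1305 d=52/2349
  seg 2: a=-1 b=3757/1305 c=904/1305 d=-55/174
  seg 3: a=5 b=2423/1305 c=-1571/1305 d=284/2349
  seg 4: a=3 b=-2743/1305 c=-151/1305 d=151/11745
S(19/2) = 3181/580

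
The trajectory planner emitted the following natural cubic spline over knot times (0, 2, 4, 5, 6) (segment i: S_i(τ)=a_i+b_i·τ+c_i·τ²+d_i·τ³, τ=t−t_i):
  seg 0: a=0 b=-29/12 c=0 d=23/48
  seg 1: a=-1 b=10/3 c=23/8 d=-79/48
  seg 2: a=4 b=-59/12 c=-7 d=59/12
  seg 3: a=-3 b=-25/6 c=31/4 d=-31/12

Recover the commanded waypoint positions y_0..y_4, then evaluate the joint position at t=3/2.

y_0=0 y_1=-1 y_2=4 y_3=-3 y_4=-2
S(3/2) = -257/128

y_0 = S_0(0) = a_0 = 0
y_1 = S_1(0) = a_1 = -1
y_2 = S_2(0) = a_2 = 4
y_3 = S_3(0) = a_3 = -3
y_4 = S_3(1) = -2
t_q=3/2 is in segment 0 (τ=3/2); S_0(τ)=-257/128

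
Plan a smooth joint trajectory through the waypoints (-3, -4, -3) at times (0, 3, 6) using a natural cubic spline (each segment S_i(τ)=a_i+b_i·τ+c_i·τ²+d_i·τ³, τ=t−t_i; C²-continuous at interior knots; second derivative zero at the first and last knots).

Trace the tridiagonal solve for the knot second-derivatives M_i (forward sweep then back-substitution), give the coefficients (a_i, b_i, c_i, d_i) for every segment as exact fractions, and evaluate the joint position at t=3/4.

Δ: Δ0=-1/3, Δ1=1/3
row 1: diag=12, rhs=4; c'=1/4, d'=1/3
back: M1=1/3
M: M0=0, M1=1/3, M2=0
seg 0: a=-3, c=M0/2=0, d=(M1−M0)/(6·3)=1/54, b=Δ0−h0·(2M0+M1)/6=-1/2
seg 1: a=-4, c=M1/2=1/6, d=(M2−M1)/(6·3)=-1/54, b=Δ1−h1·(2M1+M2)/6=0
t_q=3/4 → seg 0, τ=3/4; S=-3+-1/2·τ+0·τ²+1/54·τ³=-431/128

  seg 0: a=-3 b=-1/2 c=0 d=1/54
  seg 1: a=-4 b=0 c=1/6 d=-1/54
S(3/4) = -431/128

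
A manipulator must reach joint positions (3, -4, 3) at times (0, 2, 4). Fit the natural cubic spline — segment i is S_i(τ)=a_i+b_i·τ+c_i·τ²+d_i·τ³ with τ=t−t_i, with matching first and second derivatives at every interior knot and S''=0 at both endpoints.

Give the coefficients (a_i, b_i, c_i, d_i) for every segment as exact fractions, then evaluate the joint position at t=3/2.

  seg 0: a=3 b=-21/4 c=0 d=7/16
  seg 1: a=-4 b=0 c=21/8 d=-7/16
S(3/2) = -435/128

Δ: Δ0=-7/2, Δ1=7/2
row 1: diag=8, rhs=42; c'=1/4, d'=21/4
back: M1=21/4
M: M0=0, M1=21/4, M2=0
seg 0: a=3, c=M0/2=0, d=(M1−M0)/(6·2)=7/16, b=Δ0−h0·(2M0+M1)/6=-21/4
seg 1: a=-4, c=M1/2=21/8, d=(M2−M1)/(6·2)=-7/16, b=Δ1−h1·(2M1+M2)/6=0
t_q=3/2 → seg 0, τ=3/2; S=3+-21/4·τ+0·τ²+7/16·τ³=-435/128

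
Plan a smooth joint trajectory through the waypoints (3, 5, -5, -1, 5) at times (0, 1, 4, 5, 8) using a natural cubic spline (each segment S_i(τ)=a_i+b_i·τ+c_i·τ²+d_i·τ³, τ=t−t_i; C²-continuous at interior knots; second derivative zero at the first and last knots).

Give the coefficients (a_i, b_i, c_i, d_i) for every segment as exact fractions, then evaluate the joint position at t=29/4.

Δ: Δ0=2, Δ1=-10/3, Δ2=4, Δ3=2
row 1: diag=8, rhs=-32; c'=3/8, d'=-4
row 2: denom=8−3·3/8=55/8; d'=(44−3·-4)/(55/8)=448/55
row 3: denom=8−1·8/55=432/55; d'=(-12−1·448/55)/(432/55)=-277/108
back: M3=-277/108
back: M2=448/55−8/55·-277/108=230/27
back: M1=-4−3/8·230/27=-259/36
M: M0=0, M1=-259/36, M2=230/27, M3=-277/108, M4=0
seg 0: a=3, c=M0/2=0, d=(M1−M0)/(6·1)=-259/216, b=Δ0−h0·(2M0+M1)/6=691/216
seg 1: a=5, c=M1/2=-259/72, d=(M2−M1)/(6·3)=1697/1944, b=Δ1−h1·(2M1+M2)/6=-43/108
seg 2: a=-5, c=M2/2=115/27, d=(M3−M2)/(6·1)=-133/72, b=Δ2−h2·(2M2+M3)/6=343/216
seg 3: a=-1, c=M3/2=-277/216, d=(M4−M3)/(6·3)=277/1944, b=Δ3−h3·(2M3+M4)/6=493/108
t_q=29/4 → seg 3, τ=9/4; S=-1+493/108·τ+-277/216·τ²+277/1944·τ³=6761/1536

  seg 0: a=3 b=691/216 c=0 d=-259/216
  seg 1: a=5 b=-43/108 c=-259/72 d=1697/1944
  seg 2: a=-5 b=343/216 c=115/27 d=-133/72
  seg 3: a=-1 b=493/108 c=-277/216 d=277/1944
S(29/4) = 6761/1536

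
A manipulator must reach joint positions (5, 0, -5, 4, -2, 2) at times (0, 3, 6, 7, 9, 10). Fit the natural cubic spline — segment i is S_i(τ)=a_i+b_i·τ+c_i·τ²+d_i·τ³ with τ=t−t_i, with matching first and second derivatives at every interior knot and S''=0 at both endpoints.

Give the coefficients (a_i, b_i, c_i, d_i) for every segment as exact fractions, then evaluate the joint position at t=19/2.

  seg 0: a=5 b=-337/1356 c=0 d=-641/4068
  seg 1: a=0 b=-3053/678 c=-641/452 d=3205/4068
  seg 2: a=-5 b=11201/1356 c=641/113 d=-6689/1356
  seg 3: a=4 b=3259/678 c=-4125/452 d=3541/1356
  seg 4: a=-2 b=-245/678 c=2957/452 d=-2957/1356
S(19/2) = -2957/3616

Δ: Δ0=-5/3, Δ1=-5/3, Δ2=9, Δ3=-3, Δ4=4
row 1: diag=12, rhs=0; c'=1/4, d'=0
row 2: denom=8−3·1/4=29/4; d'=(64−3·0)/(29/4)=256/29
row 3: denom=6−1·4/29=170/29; d'=(-72−1·256/29)/(170/29)=-1172/85
row 4: denom=6−2·29/85=452/85; d'=(42−2·-1172/85)/(452/85)=2957/226
back: M4=2957/226
back: M3=-1172/85−29/85·2957/226=-4125/226
back: M2=256/29−4/29·-4125/226=1282/113
back: M1=0−1/4·1282/113=-641/226
M: M0=0, M1=-641/226, M2=1282/113, M3=-4125/226, M4=2957/226, M5=0
seg 0: a=5, c=M0/2=0, d=(M1−M0)/(6·3)=-641/4068, b=Δ0−h0·(2M0+M1)/6=-337/1356
seg 1: a=0, c=M1/2=-641/452, d=(M2−M1)/(6·3)=3205/4068, b=Δ1−h1·(2M1+M2)/6=-3053/678
seg 2: a=-5, c=M2/2=641/113, d=(M3−M2)/(6·1)=-6689/1356, b=Δ2−h2·(2M2+M3)/6=11201/1356
seg 3: a=4, c=M3/2=-4125/452, d=(M4−M3)/(6·2)=3541/1356, b=Δ3−h3·(2M3+M4)/6=3259/678
seg 4: a=-2, c=M4/2=2957/452, d=(M5−M4)/(6·1)=-2957/1356, b=Δ4−h4·(2M4+M5)/6=-245/678
t_q=19/2 → seg 4, τ=1/2; S=-2+-245/678·τ+2957/452·τ²+-2957/1356·τ³=-2957/3616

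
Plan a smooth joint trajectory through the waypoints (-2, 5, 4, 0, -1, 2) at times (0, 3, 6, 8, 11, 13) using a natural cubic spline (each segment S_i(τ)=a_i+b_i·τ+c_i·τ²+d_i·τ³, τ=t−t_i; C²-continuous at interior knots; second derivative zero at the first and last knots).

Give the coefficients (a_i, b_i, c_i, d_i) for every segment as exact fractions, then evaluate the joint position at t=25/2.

  seg 0: a=-2 b=9281/3207 c=0 d=-1798/28863
  seg 1: a=5 b=3887/3207 c=-1798/3207 d=146/9621
  seg 2: a=4 b=-5587/3207 c=-1360/3207 d=631/4276
  seg 3: a=0 b=-5348/3207 c=2959/6414 d=-319/57726
  seg 4: a=-1 b=6101/6414 c=440/1069 d=-220/3207
S(25/2) = 4795/4276

Δ: Δ0=7/3, Δ1=-1/3, Δ2=-2, Δ3=-1/3, Δ4=3/2
row 1: diag=12, rhs=-16; c'=1/4, d'=-4/3
row 2: denom=10−3·1/4=37/4; d'=(-10−3·-4/3)/(37/4)=-24/37
row 3: denom=10−2·8/37=354/37; d'=(10−2·-24/37)/(354/37)=209/177
row 4: denom=10−3·37/118=1069/118; d'=(11−3·209/177)/(1069/118)=880/1069
back: M4=880/1069
back: M3=209/177−37/118·880/1069=2959/3207
back: M2=-24/37−8/37·2959/3207=-2720/3207
back: M1=-4/3−1/4·-2720/3207=-3596/3207
M: M0=0, M1=-3596/3207, M2=-2720/3207, M3=2959/3207, M4=880/1069, M5=0
seg 0: a=-2, c=M0/2=0, d=(M1−M0)/(6·3)=-1798/28863, b=Δ0−h0·(2M0+M1)/6=9281/3207
seg 1: a=5, c=M1/2=-1798/3207, d=(M2−M1)/(6·3)=146/9621, b=Δ1−h1·(2M1+M2)/6=3887/3207
seg 2: a=4, c=M2/2=-1360/3207, d=(M3−M2)/(6·2)=631/4276, b=Δ2−h2·(2M2+M3)/6=-5587/3207
seg 3: a=0, c=M3/2=2959/6414, d=(M4−M3)/(6·3)=-319/57726, b=Δ3−h3·(2M3+M4)/6=-5348/3207
seg 4: a=-1, c=M4/2=440/1069, d=(M5−M4)/(6·2)=-220/3207, b=Δ4−h4·(2M4+M5)/6=6101/6414
t_q=25/2 → seg 4, τ=3/2; S=-1+6101/6414·τ+440/1069·τ²+-220/3207·τ³=4795/4276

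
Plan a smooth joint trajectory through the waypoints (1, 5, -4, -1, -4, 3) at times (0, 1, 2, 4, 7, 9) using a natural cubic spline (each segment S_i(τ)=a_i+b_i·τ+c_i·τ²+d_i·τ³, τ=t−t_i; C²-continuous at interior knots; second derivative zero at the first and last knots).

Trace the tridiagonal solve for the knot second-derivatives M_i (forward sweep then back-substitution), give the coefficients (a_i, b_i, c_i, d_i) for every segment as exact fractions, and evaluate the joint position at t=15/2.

Δ: Δ0=4, Δ1=-9, Δ2=3/2, Δ3=-1, Δ4=7/2
row 1: diag=4, rhs=-78; c'=1/4, d'=-39/2
row 2: denom=6−1·1/4=23/4; d'=(63−1·-39/2)/(23/4)=330/23
row 3: denom=10−2·8/23=214/23; d'=(-15−2·330/23)/(214/23)=-1005/214
row 4: denom=10−3·69/214=1933/214; d'=(27−3·-1005/214)/(1933/214)=8793/1933
back: M4=8793/1933
back: M3=-1005/214−69/214·8793/1933=-11913/1933
back: M2=330/23−8/23·-11913/1933=31878/1933
back: M1=-39/2−1/4·31878/1933=-45663/1933
M: M0=0, M1=-45663/1933, M2=31878/1933, M3=-11913/1933, M4=8793/1933, M5=0
seg 0: a=1, c=M0/2=0, d=(M1−M0)/(6·1)=-15221/3866, b=Δ0−h0·(2M0+M1)/6=30685/3866
seg 1: a=5, c=M1/2=-45663/3866, d=(M2−M1)/(6·1)=25847/3866, b=Δ1−h1·(2M1+M2)/6=-7489/1933
seg 2: a=-4, c=M2/2=15939/1933, d=(M3−M2)/(6·2)=-14597/7732, b=Δ2−h2·(2M2+M3)/6=-28763/3866
seg 3: a=-1, c=M3/2=-11913/3866, d=(M4−M3)/(6·3)=3451/5799, b=Δ3−h3·(2M3+M4)/6=11167/3866
seg 4: a=-4, c=M4/2=8793/3866, d=(M5−M4)/(6·2)=-2931/7732, b=Δ4−h4·(2M4+M5)/6=1807/3866
t_q=15/2 → seg 4, τ=1/2; S=-4+1807/3866·τ+8793/3866·τ²+-2931/7732·τ³=-200727/61856

  seg 0: a=1 b=30685/3866 c=0 d=-15221/3866
  seg 1: a=5 b=-7489/1933 c=-45663/3866 d=25847/3866
  seg 2: a=-4 b=-28763/3866 c=15939/1933 d=-14597/7732
  seg 3: a=-1 b=11167/3866 c=-11913/3866 d=3451/5799
  seg 4: a=-4 b=1807/3866 c=8793/3866 d=-2931/7732
S(15/2) = -200727/61856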